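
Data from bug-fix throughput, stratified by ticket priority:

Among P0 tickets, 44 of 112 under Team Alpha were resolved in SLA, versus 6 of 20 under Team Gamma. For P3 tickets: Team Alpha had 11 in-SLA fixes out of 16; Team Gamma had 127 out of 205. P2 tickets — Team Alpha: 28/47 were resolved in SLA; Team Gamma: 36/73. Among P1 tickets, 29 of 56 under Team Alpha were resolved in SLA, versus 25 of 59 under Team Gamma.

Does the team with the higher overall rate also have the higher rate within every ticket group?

No

P0: Team Alpha 44/112 = 39.3%, Team Gamma 6/20 = 30.0% → Team Alpha
P3: Team Alpha 11/16 = 68.8%, Team Gamma 127/205 = 62.0% → Team Alpha
P2: Team Alpha 28/47 = 59.6%, Team Gamma 36/73 = 49.3% → Team Alpha
P1: Team Alpha 29/56 = 51.8%, Team Gamma 25/59 = 42.4% → Team Alpha
Overall: Team Alpha 112/231 = 48.5%, Team Gamma 194/357 = 54.3% → Team Gamma
Team Alpha wins each ticket group but Team Gamma wins overall — the comparison reverses. Team Alpha's tickets skew toward P0, which has a lower base rate.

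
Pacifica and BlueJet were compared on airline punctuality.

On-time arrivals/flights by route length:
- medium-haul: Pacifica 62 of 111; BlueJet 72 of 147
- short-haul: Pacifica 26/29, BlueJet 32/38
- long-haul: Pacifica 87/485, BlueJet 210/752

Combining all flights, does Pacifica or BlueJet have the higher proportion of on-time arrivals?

BlueJet

Medium-haul: Pacifica 62/111 = 55.9%, BlueJet 72/147 = 49.0% → Pacifica
Short-haul: Pacifica 26/29 = 89.7%, BlueJet 32/38 = 84.2% → Pacifica
Long-haul: Pacifica 87/485 = 17.9%, BlueJet 210/752 = 27.9% → BlueJet
Overall: Pacifica 175/625 = 28.0%, BlueJet 314/937 = 33.5% → BlueJet
(Neither sweeps every route group, but BlueJet has the higher pooled rate.)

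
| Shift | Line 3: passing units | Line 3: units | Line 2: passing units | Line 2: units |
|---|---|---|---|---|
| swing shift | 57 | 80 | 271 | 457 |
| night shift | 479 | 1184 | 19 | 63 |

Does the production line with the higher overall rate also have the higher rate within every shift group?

Swing shift: Line 3 57/80 = 71.2%, Line 2 271/457 = 59.3% → Line 3
Night shift: Line 3 479/1184 = 40.5%, Line 2 19/63 = 30.2% → Line 3
Overall: Line 3 536/1264 = 42.4%, Line 2 290/520 = 55.8% → Line 2
Line 3 wins each shift group but Line 2 wins overall — the comparison reverses. Line 3's units skew toward night shift, which has a lower base rate.

No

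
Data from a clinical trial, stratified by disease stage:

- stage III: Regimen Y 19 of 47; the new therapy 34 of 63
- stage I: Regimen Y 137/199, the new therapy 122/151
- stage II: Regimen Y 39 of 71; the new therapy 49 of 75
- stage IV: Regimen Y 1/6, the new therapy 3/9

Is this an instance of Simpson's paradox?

No

Stage III: Regimen Y 19/47 = 40.4%, the new therapy 34/63 = 54.0% → the new therapy
Stage I: Regimen Y 137/199 = 68.8%, the new therapy 122/151 = 80.8% → the new therapy
Stage II: Regimen Y 39/71 = 54.9%, the new therapy 49/75 = 65.3% → the new therapy
Stage IV: Regimen Y 1/6 = 16.7%, the new therapy 3/9 = 33.3% → the new therapy
Overall: Regimen Y 196/323 = 60.7%, the new therapy 208/298 = 69.8% → the new therapy
The new therapy wins overall and in every disease group — no reversal.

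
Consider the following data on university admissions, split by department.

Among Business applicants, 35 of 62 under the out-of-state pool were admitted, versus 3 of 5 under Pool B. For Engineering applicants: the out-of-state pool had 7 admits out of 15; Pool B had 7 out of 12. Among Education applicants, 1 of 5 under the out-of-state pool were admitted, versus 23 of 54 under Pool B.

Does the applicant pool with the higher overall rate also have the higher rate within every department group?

Business: the out-of-state pool 35/62 = 56.5%, Pool B 3/5 = 60.0% → Pool B
Engineering: the out-of-state pool 7/15 = 46.7%, Pool B 7/12 = 58.3% → Pool B
Education: the out-of-state pool 1/5 = 20.0%, Pool B 23/54 = 42.6% → Pool B
Overall: the out-of-state pool 43/82 = 52.4%, Pool B 33/71 = 46.5% → the out-of-state pool
Pool B wins each department group but the out-of-state pool wins overall — the comparison reverses. Pool B's applicants skew toward Education, which has a lower base rate.

No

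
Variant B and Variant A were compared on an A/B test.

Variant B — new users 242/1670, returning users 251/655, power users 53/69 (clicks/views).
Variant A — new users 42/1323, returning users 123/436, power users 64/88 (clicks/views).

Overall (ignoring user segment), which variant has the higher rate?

Variant B

New users: Variant B 242/1670 = 14.5%, Variant A 42/1323 = 3.2% → Variant B
Returning users: Variant B 251/655 = 38.3%, Variant A 123/436 = 28.2% → Variant B
Power users: Variant B 53/69 = 76.8%, Variant A 64/88 = 72.7% → Variant B
Overall: Variant B 546/2394 = 22.8%, Variant A 229/1847 = 12.4% → Variant B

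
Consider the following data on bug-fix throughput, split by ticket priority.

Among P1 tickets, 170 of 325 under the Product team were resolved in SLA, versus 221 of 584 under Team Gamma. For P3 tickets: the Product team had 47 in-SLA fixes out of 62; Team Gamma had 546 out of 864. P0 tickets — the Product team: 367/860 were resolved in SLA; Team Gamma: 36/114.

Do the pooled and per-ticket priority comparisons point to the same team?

No

P1: the Product team 170/325 = 52.3%, Team Gamma 221/584 = 37.8% → the Product team
P3: the Product team 47/62 = 75.8%, Team Gamma 546/864 = 63.2% → the Product team
P0: the Product team 367/860 = 42.7%, Team Gamma 36/114 = 31.6% → the Product team
Overall: the Product team 584/1247 = 46.8%, Team Gamma 803/1562 = 51.4% → Team Gamma
The Product team wins each ticket group but Team Gamma wins overall — the comparison reverses. The Product team's tickets skew toward P0, which has a lower base rate.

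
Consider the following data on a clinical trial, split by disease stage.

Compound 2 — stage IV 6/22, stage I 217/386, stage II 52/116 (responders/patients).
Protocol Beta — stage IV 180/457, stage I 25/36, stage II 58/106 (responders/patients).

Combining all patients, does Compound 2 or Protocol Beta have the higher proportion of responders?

Compound 2

Stage IV: Compound 2 6/22 = 27.3%, Protocol Beta 180/457 = 39.4% → Protocol Beta
Stage I: Compound 2 217/386 = 56.2%, Protocol Beta 25/36 = 69.4% → Protocol Beta
Stage II: Compound 2 52/116 = 44.8%, Protocol Beta 58/106 = 54.7% → Protocol Beta
Overall: Compound 2 275/524 = 52.5%, Protocol Beta 263/599 = 43.9% → Compound 2
(Protocol Beta wins every disease group but Compound 2 wins overall — Protocol Beta's patients skew toward the low-rate stage IV group.)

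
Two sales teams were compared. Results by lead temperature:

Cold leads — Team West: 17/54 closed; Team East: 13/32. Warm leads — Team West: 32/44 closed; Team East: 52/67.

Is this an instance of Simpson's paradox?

No

Cold: Team West 17/54 = 31.5%, Team East 13/32 = 40.6% → Team East
Warm: Team West 32/44 = 72.7%, Team East 52/67 = 77.6% → Team East
Overall: Team West 49/98 = 50.0%, Team East 65/99 = 65.7% → Team East
Team East wins overall and in every lead group — no reversal.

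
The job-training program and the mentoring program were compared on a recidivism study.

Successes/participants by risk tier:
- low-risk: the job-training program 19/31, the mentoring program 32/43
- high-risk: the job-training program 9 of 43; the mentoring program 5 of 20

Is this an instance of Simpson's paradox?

Low-risk: the job-training program 19/31 = 61.3%, the mentoring program 32/43 = 74.4% → the mentoring program
High-risk: the job-training program 9/43 = 20.9%, the mentoring program 5/20 = 25.0% → the mentoring program
Overall: the job-training program 28/74 = 37.8%, the mentoring program 37/63 = 58.7% → the mentoring program
The mentoring program wins overall and in every risk group — no reversal.

No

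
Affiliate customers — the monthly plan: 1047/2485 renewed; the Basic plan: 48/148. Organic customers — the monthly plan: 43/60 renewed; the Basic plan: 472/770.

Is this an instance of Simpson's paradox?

Yes

Affiliate: the monthly plan 1047/2485 = 42.1%, the Basic plan 48/148 = 32.4% → the monthly plan
Organic: the monthly plan 43/60 = 71.7%, the Basic plan 472/770 = 61.3% → the monthly plan
Overall: the monthly plan 1090/2545 = 42.8%, the Basic plan 520/918 = 56.6% → the Basic plan
The monthly plan wins each signup group but the Basic plan wins overall — the comparison reverses. The monthly plan's customers skew toward affiliate, which has a lower base rate.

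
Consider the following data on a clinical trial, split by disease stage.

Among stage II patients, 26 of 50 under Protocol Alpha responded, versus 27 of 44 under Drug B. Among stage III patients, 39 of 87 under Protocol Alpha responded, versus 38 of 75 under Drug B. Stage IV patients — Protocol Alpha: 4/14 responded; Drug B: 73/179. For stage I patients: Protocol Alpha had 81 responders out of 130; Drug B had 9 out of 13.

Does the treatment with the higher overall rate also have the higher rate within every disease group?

No

Stage II: Protocol Alpha 26/50 = 52.0%, Drug B 27/44 = 61.4% → Drug B
Stage III: Protocol Alpha 39/87 = 44.8%, Drug B 38/75 = 50.7% → Drug B
Stage IV: Protocol Alpha 4/14 = 28.6%, Drug B 73/179 = 40.8% → Drug B
Stage I: Protocol Alpha 81/130 = 62.3%, Drug B 9/13 = 69.2% → Drug B
Overall: Protocol Alpha 150/281 = 53.4%, Drug B 147/311 = 47.3% → Protocol Alpha
Drug B wins each disease group but Protocol Alpha wins overall — the comparison reverses. Drug B's patients skew toward stage IV, which has a lower base rate.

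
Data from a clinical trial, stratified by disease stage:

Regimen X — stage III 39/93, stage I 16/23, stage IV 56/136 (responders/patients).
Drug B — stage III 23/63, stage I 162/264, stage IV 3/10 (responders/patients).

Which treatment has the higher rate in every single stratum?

Stage III: Regimen X 39/93 = 41.9%, Drug B 23/63 = 36.5% → Regimen X
Stage I: Regimen X 16/23 = 69.6%, Drug B 162/264 = 61.4% → Regimen X
Stage IV: Regimen X 56/136 = 41.2%, Drug B 3/10 = 30.0% → Regimen X
Regimen X has the higher rate in all 3 groups.

Regimen X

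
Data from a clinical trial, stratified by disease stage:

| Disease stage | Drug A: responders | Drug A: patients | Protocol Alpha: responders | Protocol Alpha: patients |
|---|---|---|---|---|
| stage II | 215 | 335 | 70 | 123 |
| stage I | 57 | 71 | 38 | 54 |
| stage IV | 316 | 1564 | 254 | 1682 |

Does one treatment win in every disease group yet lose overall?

No

Stage II: Drug A 215/335 = 64.2%, Protocol Alpha 70/123 = 56.9% → Drug A
Stage I: Drug A 57/71 = 80.3%, Protocol Alpha 38/54 = 70.4% → Drug A
Stage IV: Drug A 316/1564 = 20.2%, Protocol Alpha 254/1682 = 15.1% → Drug A
Overall: Drug A 588/1970 = 29.8%, Protocol Alpha 362/1859 = 19.5% → Drug A
Drug A wins overall and in every disease group — no reversal.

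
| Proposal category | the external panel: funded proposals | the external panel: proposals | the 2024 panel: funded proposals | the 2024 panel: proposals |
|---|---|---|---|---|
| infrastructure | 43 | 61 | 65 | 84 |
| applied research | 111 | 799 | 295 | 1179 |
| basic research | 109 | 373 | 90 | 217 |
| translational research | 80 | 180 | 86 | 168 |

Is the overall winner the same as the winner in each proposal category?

Yes

Infrastructure: the external panel 43/61 = 70.5%, the 2024 panel 65/84 = 77.4% → the 2024 panel
Applied research: the external panel 111/799 = 13.9%, the 2024 panel 295/1179 = 25.0% → the 2024 panel
Basic research: the external panel 109/373 = 29.2%, the 2024 panel 90/217 = 41.5% → the 2024 panel
Translational research: the external panel 80/180 = 44.4%, the 2024 panel 86/168 = 51.2% → the 2024 panel
Overall: the external panel 343/1413 = 24.3%, the 2024 panel 536/1648 = 32.5% → the 2024 panel
The 2024 panel wins overall and in every proposal group — no reversal.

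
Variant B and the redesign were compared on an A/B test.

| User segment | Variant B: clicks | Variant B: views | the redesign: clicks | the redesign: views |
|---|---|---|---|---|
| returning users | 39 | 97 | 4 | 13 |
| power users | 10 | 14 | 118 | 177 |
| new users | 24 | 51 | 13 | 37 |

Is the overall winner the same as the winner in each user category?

Returning users: Variant B 39/97 = 40.2%, the redesign 4/13 = 30.8% → Variant B
Power users: Variant B 10/14 = 71.4%, the redesign 118/177 = 66.7% → Variant B
New users: Variant B 24/51 = 47.1%, the redesign 13/37 = 35.1% → Variant B
Overall: Variant B 73/162 = 45.1%, the redesign 135/227 = 59.5% → the redesign
Variant B wins each user group but the redesign wins overall — the comparison reverses. Variant B's views skew toward returning users, which has a lower base rate.

No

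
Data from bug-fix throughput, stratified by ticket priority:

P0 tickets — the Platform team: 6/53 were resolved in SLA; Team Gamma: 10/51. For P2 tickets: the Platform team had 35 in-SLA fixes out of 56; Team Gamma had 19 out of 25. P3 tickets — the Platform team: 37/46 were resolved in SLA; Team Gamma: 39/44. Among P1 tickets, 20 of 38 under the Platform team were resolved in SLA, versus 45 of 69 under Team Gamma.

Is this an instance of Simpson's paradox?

No

P0: the Platform team 6/53 = 11.3%, Team Gamma 10/51 = 19.6% → Team Gamma
P2: the Platform team 35/56 = 62.5%, Team Gamma 19/25 = 76.0% → Team Gamma
P3: the Platform team 37/46 = 80.4%, Team Gamma 39/44 = 88.6% → Team Gamma
P1: the Platform team 20/38 = 52.6%, Team Gamma 45/69 = 65.2% → Team Gamma
Overall: the Platform team 98/193 = 50.8%, Team Gamma 113/189 = 59.8% → Team Gamma
Team Gamma wins overall and in every ticket group — no reversal.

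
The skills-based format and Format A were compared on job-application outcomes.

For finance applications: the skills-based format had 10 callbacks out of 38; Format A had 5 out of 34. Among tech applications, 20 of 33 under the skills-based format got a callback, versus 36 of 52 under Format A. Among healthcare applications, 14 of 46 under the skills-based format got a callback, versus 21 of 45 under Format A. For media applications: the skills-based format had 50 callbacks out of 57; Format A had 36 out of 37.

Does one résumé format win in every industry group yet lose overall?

No

Finance: the skills-based format 10/38 = 26.3%, Format A 5/34 = 14.7% → the skills-based format
Tech: the skills-based format 20/33 = 60.6%, Format A 36/52 = 69.2% → Format A
Healthcare: the skills-based format 14/46 = 30.4%, Format A 21/45 = 46.7% → Format A
Media: the skills-based format 50/57 = 87.7%, Format A 36/37 = 97.3% → Format A
Overall: the skills-based format 94/174 = 54.0%, Format A 98/168 = 58.3% → Format A
Neither sweeps: the skills-based format wins 1 of 4 groups, Format A wins 3. Format A wins overall but not every group — no Simpson reversal.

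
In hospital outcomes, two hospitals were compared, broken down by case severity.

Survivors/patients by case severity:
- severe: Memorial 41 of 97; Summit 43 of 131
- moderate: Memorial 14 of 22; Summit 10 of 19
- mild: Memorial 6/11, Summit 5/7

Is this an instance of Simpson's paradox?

Severe: Memorial 41/97 = 42.3%, Summit 43/131 = 32.8% → Memorial
Moderate: Memorial 14/22 = 63.6%, Summit 10/19 = 52.6% → Memorial
Mild: Memorial 6/11 = 54.5%, Summit 5/7 = 71.4% → Summit
Overall: Memorial 61/130 = 46.9%, Summit 58/157 = 36.9% → Memorial
Neither sweeps: Memorial wins 2 of 3 groups, Summit wins 1. Memorial wins overall but not every group — no Simpson reversal.

No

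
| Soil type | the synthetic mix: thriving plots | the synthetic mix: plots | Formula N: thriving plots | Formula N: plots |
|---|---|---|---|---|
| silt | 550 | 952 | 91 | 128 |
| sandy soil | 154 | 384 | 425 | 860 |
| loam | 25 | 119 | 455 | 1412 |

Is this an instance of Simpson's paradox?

Silt: the synthetic mix 550/952 = 57.8%, Formula N 91/128 = 71.1% → Formula N
Sandy soil: the synthetic mix 154/384 = 40.1%, Formula N 425/860 = 49.4% → Formula N
Loam: the synthetic mix 25/119 = 21.0%, Formula N 455/1412 = 32.2% → Formula N
Overall: the synthetic mix 729/1455 = 50.1%, Formula N 971/2400 = 40.5% → the synthetic mix
Formula N wins each soil group but the synthetic mix wins overall — the comparison reverses. Formula N's plots skew toward loam, which has a lower base rate.

Yes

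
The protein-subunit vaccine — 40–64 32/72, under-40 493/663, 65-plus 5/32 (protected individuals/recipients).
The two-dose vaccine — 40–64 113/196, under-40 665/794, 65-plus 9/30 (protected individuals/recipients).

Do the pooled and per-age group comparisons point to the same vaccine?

40–64: the protein-subunit vaccine 32/72 = 44.4%, the two-dose vaccine 113/196 = 57.7% → the two-dose vaccine
Under-40: the protein-subunit vaccine 493/663 = 74.4%, the two-dose vaccine 665/794 = 83.8% → the two-dose vaccine
65-plus: the protein-subunit vaccine 5/32 = 15.6%, the two-dose vaccine 9/30 = 30.0% → the two-dose vaccine
Overall: the protein-subunit vaccine 530/767 = 69.1%, the two-dose vaccine 787/1020 = 77.2% → the two-dose vaccine
The two-dose vaccine wins overall and in every age group — no reversal.

Yes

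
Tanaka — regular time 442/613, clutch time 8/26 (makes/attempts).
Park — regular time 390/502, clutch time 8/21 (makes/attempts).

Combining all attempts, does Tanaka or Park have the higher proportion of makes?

Park

Regular time: Tanaka 442/613 = 72.1%, Park 390/502 = 77.7% → Park
Clutch time: Tanaka 8/26 = 30.8%, Park 8/21 = 38.1% → Park
Overall: Tanaka 450/639 = 70.4%, Park 398/523 = 76.1% → Park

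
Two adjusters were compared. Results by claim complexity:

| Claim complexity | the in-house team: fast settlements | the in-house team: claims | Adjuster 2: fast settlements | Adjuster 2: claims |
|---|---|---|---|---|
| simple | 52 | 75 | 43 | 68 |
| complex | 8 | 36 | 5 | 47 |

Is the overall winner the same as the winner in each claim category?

Simple: the in-house team 52/75 = 69.3%, Adjuster 2 43/68 = 63.2% → the in-house team
Complex: the in-house team 8/36 = 22.2%, Adjuster 2 5/47 = 10.6% → the in-house team
Overall: the in-house team 60/111 = 54.1%, Adjuster 2 48/115 = 41.7% → the in-house team
The in-house team wins overall and in every claim group — no reversal.

Yes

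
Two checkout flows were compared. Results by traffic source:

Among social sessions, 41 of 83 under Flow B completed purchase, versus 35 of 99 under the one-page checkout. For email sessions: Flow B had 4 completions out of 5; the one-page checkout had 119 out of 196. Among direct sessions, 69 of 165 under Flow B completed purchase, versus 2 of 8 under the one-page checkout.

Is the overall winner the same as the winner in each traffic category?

Social: Flow B 41/83 = 49.4%, the one-page checkout 35/99 = 35.4% → Flow B
Email: Flow B 4/5 = 80.0%, the one-page checkout 119/196 = 60.7% → Flow B
Direct: Flow B 69/165 = 41.8%, the one-page checkout 2/8 = 25.0% → Flow B
Overall: Flow B 114/253 = 45.1%, the one-page checkout 156/303 = 51.5% → the one-page checkout
Flow B wins each traffic group but the one-page checkout wins overall — the comparison reverses. Flow B's sessions skew toward direct, which has a lower base rate.

No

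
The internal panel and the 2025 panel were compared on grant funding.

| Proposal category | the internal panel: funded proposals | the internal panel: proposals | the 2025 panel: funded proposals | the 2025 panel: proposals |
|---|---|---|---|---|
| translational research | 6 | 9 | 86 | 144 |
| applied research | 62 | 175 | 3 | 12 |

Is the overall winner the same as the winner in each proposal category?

Translational research: the internal panel 6/9 = 66.7%, the 2025 panel 86/144 = 59.7% → the internal panel
Applied research: the internal panel 62/175 = 35.4%, the 2025 panel 3/12 = 25.0% → the internal panel
Overall: the internal panel 68/184 = 37.0%, the 2025 panel 89/156 = 57.1% → the 2025 panel
The internal panel wins each proposal group but the 2025 panel wins overall — the comparison reverses. The internal panel's proposals skew toward applied research, which has a lower base rate.

No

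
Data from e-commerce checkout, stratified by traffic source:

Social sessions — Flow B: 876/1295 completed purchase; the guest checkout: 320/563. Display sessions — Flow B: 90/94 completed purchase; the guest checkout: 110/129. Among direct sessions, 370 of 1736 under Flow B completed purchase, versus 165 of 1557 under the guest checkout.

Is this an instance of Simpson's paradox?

No

Social: Flow B 876/1295 = 67.6%, the guest checkout 320/563 = 56.8% → Flow B
Display: Flow B 90/94 = 95.7%, the guest checkout 110/129 = 85.3% → Flow B
Direct: Flow B 370/1736 = 21.3%, the guest checkout 165/1557 = 10.6% → Flow B
Overall: Flow B 1336/3125 = 42.8%, the guest checkout 595/2249 = 26.5% → Flow B
Flow B wins overall and in every traffic group — no reversal.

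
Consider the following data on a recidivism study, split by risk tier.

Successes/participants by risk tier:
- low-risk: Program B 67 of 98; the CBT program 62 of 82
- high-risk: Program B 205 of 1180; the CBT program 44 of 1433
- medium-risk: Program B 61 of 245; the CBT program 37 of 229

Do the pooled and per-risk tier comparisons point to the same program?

Low-risk: Program B 67/98 = 68.4%, the CBT program 62/82 = 75.6% → the CBT program
High-risk: Program B 205/1180 = 17.4%, the CBT program 44/1433 = 3.1% → Program B
Medium-risk: Program B 61/245 = 24.9%, the CBT program 37/229 = 16.2% → Program B
Overall: Program B 333/1523 = 21.9%, the CBT program 143/1744 = 8.2% → Program B
Neither sweeps: Program B wins 2 of 3 groups, the CBT program wins 1. Program B wins overall but not every group — no Simpson reversal.

No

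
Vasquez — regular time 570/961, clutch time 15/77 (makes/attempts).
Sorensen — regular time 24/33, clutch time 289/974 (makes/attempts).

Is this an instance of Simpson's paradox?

Regular time: Vasquez 570/961 = 59.3%, Sorensen 24/33 = 72.7% → Sorensen
Clutch time: Vasquez 15/77 = 19.5%, Sorensen 289/974 = 29.7% → Sorensen
Overall: Vasquez 585/1038 = 56.4%, Sorensen 313/1007 = 31.1% → Vasquez
Sorensen wins each game group but Vasquez wins overall — the comparison reverses. Sorensen's attempts skew toward clutch time, which has a lower base rate.

Yes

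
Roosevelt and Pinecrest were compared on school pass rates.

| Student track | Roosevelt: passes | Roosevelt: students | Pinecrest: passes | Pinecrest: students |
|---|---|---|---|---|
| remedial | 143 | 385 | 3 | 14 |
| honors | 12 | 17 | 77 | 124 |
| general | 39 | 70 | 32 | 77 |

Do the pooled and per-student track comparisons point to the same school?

No

Remedial: Roosevelt 143/385 = 37.1%, Pinecrest 3/14 = 21.4% → Roosevelt
Honors: Roosevelt 12/17 = 70.6%, Pinecrest 77/124 = 62.1% → Roosevelt
General: Roosevelt 39/70 = 55.7%, Pinecrest 32/77 = 41.6% → Roosevelt
Overall: Roosevelt 194/472 = 41.1%, Pinecrest 112/215 = 52.1% → Pinecrest
Roosevelt wins each student group but Pinecrest wins overall — the comparison reverses. Roosevelt's students skew toward remedial, which has a lower base rate.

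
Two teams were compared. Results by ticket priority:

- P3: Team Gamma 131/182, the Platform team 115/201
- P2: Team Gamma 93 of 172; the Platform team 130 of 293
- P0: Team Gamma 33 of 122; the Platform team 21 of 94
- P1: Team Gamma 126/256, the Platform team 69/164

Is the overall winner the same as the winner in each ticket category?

P3: Team Gamma 131/182 = 72.0%, the Platform team 115/201 = 57.2% → Team Gamma
P2: Team Gamma 93/172 = 54.1%, the Platform team 130/293 = 44.4% → Team Gamma
P0: Team Gamma 33/122 = 27.0%, the Platform team 21/94 = 22.3% → Team Gamma
P1: Team Gamma 126/256 = 49.2%, the Platform team 69/164 = 42.1% → Team Gamma
Overall: Team Gamma 383/732 = 52.3%, the Platform team 335/752 = 44.5% → Team Gamma
Team Gamma wins overall and in every ticket group — no reversal.

Yes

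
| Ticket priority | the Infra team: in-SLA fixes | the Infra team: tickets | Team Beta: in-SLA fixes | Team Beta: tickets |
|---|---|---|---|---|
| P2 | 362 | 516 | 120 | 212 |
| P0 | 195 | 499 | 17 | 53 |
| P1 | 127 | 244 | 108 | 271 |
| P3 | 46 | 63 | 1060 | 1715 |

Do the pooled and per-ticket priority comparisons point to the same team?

No

P2: the Infra team 362/516 = 70.2%, Team Beta 120/212 = 56.6% → the Infra team
P0: the Infra team 195/499 = 39.1%, Team Beta 17/53 = 32.1% → the Infra team
P1: the Infra team 127/244 = 52.0%, Team Beta 108/271 = 39.9% → the Infra team
P3: the Infra team 46/63 = 73.0%, Team Beta 1060/1715 = 61.8% → the Infra team
Overall: the Infra team 730/1322 = 55.2%, Team Beta 1305/2251 = 58.0% → Team Beta
The Infra team wins each ticket group but Team Beta wins overall — the comparison reverses. The Infra team's tickets skew toward P0, which has a lower base rate.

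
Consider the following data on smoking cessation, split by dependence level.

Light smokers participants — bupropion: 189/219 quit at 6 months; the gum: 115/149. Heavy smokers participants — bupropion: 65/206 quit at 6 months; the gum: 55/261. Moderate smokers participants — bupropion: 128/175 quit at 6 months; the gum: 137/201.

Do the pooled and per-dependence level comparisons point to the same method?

Light smokers: bupropion 189/219 = 86.3%, the gum 115/149 = 77.2% → bupropion
Heavy smokers: bupropion 65/206 = 31.6%, the gum 55/261 = 21.1% → bupropion
Moderate smokers: bupropion 128/175 = 73.1%, the gum 137/201 = 68.2% → bupropion
Overall: bupropion 382/600 = 63.7%, the gum 307/611 = 50.2% → bupropion
Bupropion wins overall and in every dependence group — no reversal.

Yes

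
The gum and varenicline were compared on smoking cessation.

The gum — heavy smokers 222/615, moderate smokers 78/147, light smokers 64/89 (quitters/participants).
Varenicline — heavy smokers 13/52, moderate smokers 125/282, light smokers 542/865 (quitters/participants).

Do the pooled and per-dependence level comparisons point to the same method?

No

Heavy smokers: the gum 222/615 = 36.1%, varenicline 13/52 = 25.0% → the gum
Moderate smokers: the gum 78/147 = 53.1%, varenicline 125/282 = 44.3% → the gum
Light smokers: the gum 64/89 = 71.9%, varenicline 542/865 = 62.7% → the gum
Overall: the gum 364/851 = 42.8%, varenicline 680/1199 = 56.7% → varenicline
The gum wins each dependence group but varenicline wins overall — the comparison reverses. The gum's participants skew toward heavy smokers, which has a lower base rate.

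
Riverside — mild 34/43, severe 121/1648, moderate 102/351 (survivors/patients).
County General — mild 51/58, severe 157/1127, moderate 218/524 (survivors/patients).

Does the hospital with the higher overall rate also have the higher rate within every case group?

Mild: Riverside 34/43 = 79.1%, County General 51/58 = 87.9% → County General
Severe: Riverside 121/1648 = 7.3%, County General 157/1127 = 13.9% → County General
Moderate: Riverside 102/351 = 29.1%, County General 218/524 = 41.6% → County General
Overall: Riverside 257/2042 = 12.6%, County General 426/1709 = 24.9% → County General
County General wins overall and in every case group — no reversal.

Yes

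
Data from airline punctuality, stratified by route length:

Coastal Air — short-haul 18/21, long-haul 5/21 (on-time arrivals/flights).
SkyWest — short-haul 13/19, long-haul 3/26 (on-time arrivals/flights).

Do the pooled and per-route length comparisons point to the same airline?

Yes

Short-haul: Coastal Air 18/21 = 85.7%, SkyWest 13/19 = 68.4% → Coastal Air
Long-haul: Coastal Air 5/21 = 23.8%, SkyWest 3/26 = 11.5% → Coastal Air
Overall: Coastal Air 23/42 = 54.8%, SkyWest 16/45 = 35.6% → Coastal Air
Coastal Air wins overall and in every route group — no reversal.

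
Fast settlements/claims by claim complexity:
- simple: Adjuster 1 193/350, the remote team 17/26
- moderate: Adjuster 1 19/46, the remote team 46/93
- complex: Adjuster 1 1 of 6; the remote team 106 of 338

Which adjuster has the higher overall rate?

Simple: Adjuster 1 193/350 = 55.1%, the remote team 17/26 = 65.4% → the remote team
Moderate: Adjuster 1 19/46 = 41.3%, the remote team 46/93 = 49.5% → the remote team
Complex: Adjuster 1 1/6 = 16.7%, the remote team 106/338 = 31.4% → the remote team
Overall: Adjuster 1 213/402 = 53.0%, the remote team 169/457 = 37.0% → Adjuster 1
(The remote team wins every claim group but Adjuster 1 wins overall — the remote team's claims skew toward the low-rate complex group.)

Adjuster 1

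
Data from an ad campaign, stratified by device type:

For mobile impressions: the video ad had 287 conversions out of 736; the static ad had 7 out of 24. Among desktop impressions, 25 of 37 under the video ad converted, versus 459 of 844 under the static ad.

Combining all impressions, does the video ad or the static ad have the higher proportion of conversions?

the static ad

Mobile: the video ad 287/736 = 39.0%, the static ad 7/24 = 29.2% → the video ad
Desktop: the video ad 25/37 = 67.6%, the static ad 459/844 = 54.4% → the video ad
Overall: the video ad 312/773 = 40.4%, the static ad 466/868 = 53.7% → the static ad
(The video ad wins every device group but the static ad wins overall — the video ad's impressions skew toward the low-rate mobile group.)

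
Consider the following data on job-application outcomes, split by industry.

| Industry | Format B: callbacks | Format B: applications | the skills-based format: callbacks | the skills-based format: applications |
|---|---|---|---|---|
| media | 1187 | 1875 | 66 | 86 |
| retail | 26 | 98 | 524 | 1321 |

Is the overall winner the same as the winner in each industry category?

Media: Format B 1187/1875 = 63.3%, the skills-based format 66/86 = 76.7% → the skills-based format
Retail: Format B 26/98 = 26.5%, the skills-based format 524/1321 = 39.7% → the skills-based format
Overall: Format B 1213/1973 = 61.5%, the skills-based format 590/1407 = 41.9% → Format B
The skills-based format wins each industry group but Format B wins overall — the comparison reverses. The skills-based format's applications skew toward retail, which has a lower base rate.

No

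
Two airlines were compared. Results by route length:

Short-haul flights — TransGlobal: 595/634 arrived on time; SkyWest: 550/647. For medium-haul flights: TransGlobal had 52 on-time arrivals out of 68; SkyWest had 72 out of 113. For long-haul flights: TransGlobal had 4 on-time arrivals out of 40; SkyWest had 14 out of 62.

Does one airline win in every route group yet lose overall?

No

Short-haul: TransGlobal 595/634 = 93.8%, SkyWest 550/647 = 85.0% → TransGlobal
Medium-haul: TransGlobal 52/68 = 76.5%, SkyWest 72/113 = 63.7% → TransGlobal
Long-haul: TransGlobal 4/40 = 10.0%, SkyWest 14/62 = 22.6% → SkyWest
Overall: TransGlobal 651/742 = 87.7%, SkyWest 636/822 = 77.4% → TransGlobal
Neither sweeps: TransGlobal wins 2 of 3 groups, SkyWest wins 1. TransGlobal wins overall but not every group — no Simpson reversal.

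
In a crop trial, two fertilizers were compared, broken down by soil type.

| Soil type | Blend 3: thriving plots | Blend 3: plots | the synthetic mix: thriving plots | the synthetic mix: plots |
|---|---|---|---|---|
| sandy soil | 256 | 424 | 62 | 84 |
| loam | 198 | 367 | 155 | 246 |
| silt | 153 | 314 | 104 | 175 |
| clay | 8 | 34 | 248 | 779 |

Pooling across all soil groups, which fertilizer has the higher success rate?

Sandy soil: Blend 3 256/424 = 60.4%, the synthetic mix 62/84 = 73.8% → the synthetic mix
Loam: Blend 3 198/367 = 54.0%, the synthetic mix 155/246 = 63.0% → the synthetic mix
Silt: Blend 3 153/314 = 48.7%, the synthetic mix 104/175 = 59.4% → the synthetic mix
Clay: Blend 3 8/34 = 23.5%, the synthetic mix 248/779 = 31.8% → the synthetic mix
Overall: Blend 3 615/1139 = 54.0%, the synthetic mix 569/1284 = 44.3% → Blend 3
(The synthetic mix wins every soil group but Blend 3 wins overall — the synthetic mix's plots skew toward the low-rate clay group.)

Blend 3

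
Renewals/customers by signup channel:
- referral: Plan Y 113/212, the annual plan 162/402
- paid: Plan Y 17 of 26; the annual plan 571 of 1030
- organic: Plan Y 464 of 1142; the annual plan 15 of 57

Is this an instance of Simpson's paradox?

Referral: Plan Y 113/212 = 53.3%, the annual plan 162/402 = 40.3% → Plan Y
Paid: Plan Y 17/26 = 65.4%, the annual plan 571/1030 = 55.4% → Plan Y
Organic: Plan Y 464/1142 = 40.6%, the annual plan 15/57 = 26.3% → Plan Y
Overall: Plan Y 594/1380 = 43.0%, the annual plan 748/1489 = 50.2% → the annual plan
Plan Y wins each signup group but the annual plan wins overall — the comparison reverses. Plan Y's customers skew toward organic, which has a lower base rate.

Yes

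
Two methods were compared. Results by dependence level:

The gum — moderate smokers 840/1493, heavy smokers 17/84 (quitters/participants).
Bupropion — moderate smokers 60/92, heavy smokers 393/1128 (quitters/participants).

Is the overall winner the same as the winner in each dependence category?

No

Moderate smokers: the gum 840/1493 = 56.3%, bupropion 60/92 = 65.2% → bupropion
Heavy smokers: the gum 17/84 = 20.2%, bupropion 393/1128 = 34.8% → bupropion
Overall: the gum 857/1577 = 54.3%, bupropion 453/1220 = 37.1% → the gum
Bupropion wins each dependence group but the gum wins overall — the comparison reverses. Bupropion's participants skew toward heavy smokers, which has a lower base rate.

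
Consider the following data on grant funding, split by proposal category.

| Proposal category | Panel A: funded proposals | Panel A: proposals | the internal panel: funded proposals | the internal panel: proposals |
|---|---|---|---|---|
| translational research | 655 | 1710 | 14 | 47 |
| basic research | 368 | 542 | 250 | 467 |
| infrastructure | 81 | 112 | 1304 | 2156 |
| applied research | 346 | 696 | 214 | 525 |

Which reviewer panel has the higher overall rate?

the internal panel

Translational research: Panel A 655/1710 = 38.3%, the internal panel 14/47 = 29.8% → Panel A
Basic research: Panel A 368/542 = 67.9%, the internal panel 250/467 = 53.5% → Panel A
Infrastructure: Panel A 81/112 = 72.3%, the internal panel 1304/2156 = 60.5% → Panel A
Applied research: Panel A 346/696 = 49.7%, the internal panel 214/525 = 40.8% → Panel A
Overall: Panel A 1450/3060 = 47.4%, the internal panel 1782/3195 = 55.8% → the internal panel
(Panel A wins every proposal group but the internal panel wins overall — Panel A's proposals skew toward the low-rate translational research group.)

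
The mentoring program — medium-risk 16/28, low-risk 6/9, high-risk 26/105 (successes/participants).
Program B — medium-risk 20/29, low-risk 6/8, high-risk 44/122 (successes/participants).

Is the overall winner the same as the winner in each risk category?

Yes

Medium-risk: the mentoring program 16/28 = 57.1%, Program B 20/29 = 69.0% → Program B
Low-risk: the mentoring program 6/9 = 66.7%, Program B 6/8 = 75.0% → Program B
High-risk: the mentoring program 26/105 = 24.8%, Program B 44/122 = 36.1% → Program B
Overall: the mentoring program 48/142 = 33.8%, Program B 70/159 = 44.0% → Program B
Program B wins overall and in every risk group — no reversal.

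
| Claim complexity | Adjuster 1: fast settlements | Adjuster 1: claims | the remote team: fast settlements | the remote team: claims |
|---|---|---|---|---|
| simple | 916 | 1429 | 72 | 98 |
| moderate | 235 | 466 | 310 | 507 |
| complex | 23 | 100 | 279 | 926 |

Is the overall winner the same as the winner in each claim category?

No

Simple: Adjuster 1 916/1429 = 64.1%, the remote team 72/98 = 73.5% → the remote team
Moderate: Adjuster 1 235/466 = 50.4%, the remote team 310/507 = 61.1% → the remote team
Complex: Adjuster 1 23/100 = 23.0%, the remote team 279/926 = 30.1% → the remote team
Overall: Adjuster 1 1174/1995 = 58.8%, the remote team 661/1531 = 43.2% → Adjuster 1
The remote team wins each claim group but Adjuster 1 wins overall — the comparison reverses. The remote team's claims skew toward complex, which has a lower base rate.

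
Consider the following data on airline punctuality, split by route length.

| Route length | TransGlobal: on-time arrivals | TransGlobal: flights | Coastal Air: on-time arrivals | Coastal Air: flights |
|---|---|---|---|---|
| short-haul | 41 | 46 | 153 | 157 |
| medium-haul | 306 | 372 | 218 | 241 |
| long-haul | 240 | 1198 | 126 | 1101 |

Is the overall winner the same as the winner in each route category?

Short-haul: TransGlobal 41/46 = 89.1%, Coastal Air 153/157 = 97.5% → Coastal Air
Medium-haul: TransGlobal 306/372 = 82.3%, Coastal Air 218/241 = 90.5% → Coastal Air
Long-haul: TransGlobal 240/1198 = 20.0%, Coastal Air 126/1101 = 11.4% → TransGlobal
Overall: TransGlobal 587/1616 = 36.3%, Coastal Air 497/1499 = 33.2% → TransGlobal
Neither sweeps: TransGlobal wins 1 of 3 groups, Coastal Air wins 2. TransGlobal wins overall but not every group — no Simpson reversal.

No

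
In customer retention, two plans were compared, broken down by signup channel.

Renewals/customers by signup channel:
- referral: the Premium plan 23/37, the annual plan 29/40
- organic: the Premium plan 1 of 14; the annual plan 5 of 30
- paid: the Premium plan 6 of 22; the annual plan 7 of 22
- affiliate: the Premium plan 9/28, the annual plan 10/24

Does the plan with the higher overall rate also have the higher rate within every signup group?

Yes

Referral: the Premium plan 23/37 = 62.2%, the annual plan 29/40 = 72.5% → the annual plan
Organic: the Premium plan 1/14 = 7.1%, the annual plan 5/30 = 16.7% → the annual plan
Paid: the Premium plan 6/22 = 27.3%, the annual plan 7/22 = 31.8% → the annual plan
Affiliate: the Premium plan 9/28 = 32.1%, the annual plan 10/24 = 41.7% → the annual plan
Overall: the Premium plan 39/101 = 38.6%, the annual plan 51/116 = 44.0% → the annual plan
The annual plan wins overall and in every signup group — no reversal.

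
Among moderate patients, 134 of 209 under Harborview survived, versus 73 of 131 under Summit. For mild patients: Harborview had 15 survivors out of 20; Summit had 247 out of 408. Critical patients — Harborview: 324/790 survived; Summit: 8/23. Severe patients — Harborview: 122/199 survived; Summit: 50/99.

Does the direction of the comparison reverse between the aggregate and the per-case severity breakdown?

Yes

Moderate: Harborview 134/209 = 64.1%, Summit 73/131 = 55.7% → Harborview
Mild: Harborview 15/20 = 75.0%, Summit 247/408 = 60.5% → Harborview
Critical: Harborview 324/790 = 41.0%, Summit 8/23 = 34.8% → Harborview
Severe: Harborview 122/199 = 61.3%, Summit 50/99 = 50.5% → Harborview
Overall: Harborview 595/1218 = 48.9%, Summit 378/661 = 57.2% → Summit
Harborview wins each case group but Summit wins overall — the comparison reverses. Harborview's patients skew toward critical, which has a lower base rate.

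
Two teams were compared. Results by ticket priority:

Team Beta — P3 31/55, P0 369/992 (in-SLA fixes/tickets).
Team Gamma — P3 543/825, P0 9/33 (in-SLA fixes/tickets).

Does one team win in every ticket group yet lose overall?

No

P3: Team Beta 31/55 = 56.4%, Team Gamma 543/825 = 65.8% → Team Gamma
P0: Team Beta 369/992 = 37.2%, Team Gamma 9/33 = 27.3% → Team Beta
Overall: Team Beta 400/1047 = 38.2%, Team Gamma 552/858 = 64.3% → Team Gamma
Neither sweeps: Team Beta wins 1 of 2 groups, Team Gamma wins 1. Team Gamma wins overall but not every group — no Simpson reversal.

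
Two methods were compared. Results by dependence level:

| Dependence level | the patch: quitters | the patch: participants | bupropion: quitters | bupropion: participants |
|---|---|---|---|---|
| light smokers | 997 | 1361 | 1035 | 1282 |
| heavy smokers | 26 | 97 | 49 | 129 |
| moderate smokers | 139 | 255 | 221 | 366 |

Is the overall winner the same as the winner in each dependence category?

Yes

Light smokers: the patch 997/1361 = 73.3%, bupropion 1035/1282 = 80.7% → bupropion
Heavy smokers: the patch 26/97 = 26.8%, bupropion 49/129 = 38.0% → bupropion
Moderate smokers: the patch 139/255 = 54.5%, bupropion 221/366 = 60.4% → bupropion
Overall: the patch 1162/1713 = 67.8%, bupropion 1305/1777 = 73.4% → bupropion
Bupropion wins overall and in every dependence group — no reversal.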